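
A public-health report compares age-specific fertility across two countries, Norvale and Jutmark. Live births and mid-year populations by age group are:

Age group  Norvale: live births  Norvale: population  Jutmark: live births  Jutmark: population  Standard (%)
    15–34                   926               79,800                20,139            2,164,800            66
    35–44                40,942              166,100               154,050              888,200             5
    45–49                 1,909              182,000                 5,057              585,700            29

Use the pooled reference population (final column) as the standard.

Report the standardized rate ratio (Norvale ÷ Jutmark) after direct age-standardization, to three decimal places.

Age-specific rates per 1,000 for Norvale: 11.604, 246.490, 10.489.
For Jutmark: 9.303, 173.441, 8.634.
Standard weights: 0.66, 0.05, 0.29.
Norvale: 0.6600×11.604 + 0.0500×246.490 + 0.2900×10.489 = 23.0250 per 1,000.
Jutmark: 0.6600×9.303 + 0.0500×173.441 + 0.2900×8.634 = 17.3159 per 1,000.
Ratio = 23.0250 ÷ 17.3159 = 1.32970.

1.330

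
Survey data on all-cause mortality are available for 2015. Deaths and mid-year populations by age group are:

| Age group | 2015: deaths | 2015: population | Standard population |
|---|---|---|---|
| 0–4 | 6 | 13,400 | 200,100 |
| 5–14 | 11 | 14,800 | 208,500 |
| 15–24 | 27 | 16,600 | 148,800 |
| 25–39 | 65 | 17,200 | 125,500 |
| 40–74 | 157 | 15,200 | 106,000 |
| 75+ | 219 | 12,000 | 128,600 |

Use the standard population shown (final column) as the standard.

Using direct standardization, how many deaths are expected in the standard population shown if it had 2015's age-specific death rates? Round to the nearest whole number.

Age-specific rates per 100,000 for 2015: 44.78, 74.32, 162.65, 377.91, 1032.89, 1825.00.
Expected deaths = Σ (standard pop × age-specific rate ÷ 100,000)
= 200,100×44.78/100,000 + 208,500×74.32/100,000 + 148,800×162.65/100,000 + 125,500×377.91/100,000 + 106,000×1032.89/100,000 + 128,600×1825.00/100,000
= 89.60 + 154.97 + 242.02 + 474.27 + 1094.87 + 2346.95 = 4402.68.

4403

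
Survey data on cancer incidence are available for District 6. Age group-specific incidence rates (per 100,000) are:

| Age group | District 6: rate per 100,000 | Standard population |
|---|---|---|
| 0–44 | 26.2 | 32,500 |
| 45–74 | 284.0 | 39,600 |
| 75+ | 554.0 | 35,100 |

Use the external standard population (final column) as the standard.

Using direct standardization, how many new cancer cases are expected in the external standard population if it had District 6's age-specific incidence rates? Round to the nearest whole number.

315

Expected new cancer cases = Σ (standard pop × age-specific rate ÷ 100,000)
= 32,500×26.2/100,000 + 39,600×284.0/100,000 + 35,100×554.0/100,000
= 8.52 + 112.46 + 194.45 = 315.43.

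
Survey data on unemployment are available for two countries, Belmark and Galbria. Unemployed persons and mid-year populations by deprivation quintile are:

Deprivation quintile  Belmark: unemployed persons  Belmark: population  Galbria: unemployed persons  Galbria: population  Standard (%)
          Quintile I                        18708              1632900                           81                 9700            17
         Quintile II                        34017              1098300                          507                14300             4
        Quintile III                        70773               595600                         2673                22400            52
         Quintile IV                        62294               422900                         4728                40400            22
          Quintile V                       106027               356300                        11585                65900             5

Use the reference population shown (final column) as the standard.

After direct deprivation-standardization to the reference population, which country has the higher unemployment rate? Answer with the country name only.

Belmark

Deprivation-specific rates per 1000 for Belmark: 11.457, 30.972, 118.826, 147.302, 297.578.
For Galbria: 8.351, 35.455, 119.330, 117.030, 175.797.
Standard weights: 0.17, 0.04, 0.52, 0.22, 0.05.
Belmark: 0.1700×11.457 + 0.0400×30.972 + 0.5200×118.826 + 0.2200×147.302 + 0.0500×297.578 = 112.2616 per 1000.
Galbria: 0.1700×8.351 + 0.0400×35.455 + 0.5200×119.330 + 0.2200×117.030 + 0.0500×175.797 = 99.4259 per 1000.
The crude rates (71.07 vs 128.19) would put Galbria higher, but that reflects its deprivation composition; once standardized to a common deprivation structure, Belmark has the higher underlying rate.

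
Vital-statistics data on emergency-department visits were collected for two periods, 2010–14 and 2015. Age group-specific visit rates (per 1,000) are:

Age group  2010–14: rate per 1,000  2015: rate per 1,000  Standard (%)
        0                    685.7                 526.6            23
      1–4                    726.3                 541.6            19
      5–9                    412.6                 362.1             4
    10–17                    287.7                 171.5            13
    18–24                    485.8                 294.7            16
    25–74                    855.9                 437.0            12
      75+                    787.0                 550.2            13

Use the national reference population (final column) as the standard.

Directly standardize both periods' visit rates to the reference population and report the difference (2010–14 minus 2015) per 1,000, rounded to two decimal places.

200.44

Standard weights: 0.23, 0.19, 0.04, 0.13, 0.16, 0.12, 0.13.
2010–14: 0.2300×685.7 + 0.1900×726.3 + 0.0400×412.6 + 0.1300×287.7 + 0.1600×485.8 + 0.1200×855.9 + 0.1300×787.0 = 632.3590 per 1,000.
2015: 0.2300×526.6 + 0.1900×541.6 + 0.0400×362.1 + 0.1300×171.5 + 0.1600×294.7 + 0.1200×437.0 + 0.1300×550.2 = 431.9190 per 1,000.
Difference = 632.3590 − 431.9190 = 200.4400.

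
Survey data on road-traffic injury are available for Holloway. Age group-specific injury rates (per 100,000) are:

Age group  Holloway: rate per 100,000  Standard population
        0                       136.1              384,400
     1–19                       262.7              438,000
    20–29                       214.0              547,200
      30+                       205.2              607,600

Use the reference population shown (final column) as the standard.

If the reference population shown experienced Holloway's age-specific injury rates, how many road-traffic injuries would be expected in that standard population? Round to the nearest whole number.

4092

Expected road-traffic injuries = Σ (standard pop × age-specific rate ÷ 100,000)
= 384,400×136.1/100,000 + 438,000×262.7/100,000 + 547,200×214.0/100,000 + 607,600×205.2/100,000
= 523.17 + 1150.63 + 1171.01 + 1246.80 = 4091.60.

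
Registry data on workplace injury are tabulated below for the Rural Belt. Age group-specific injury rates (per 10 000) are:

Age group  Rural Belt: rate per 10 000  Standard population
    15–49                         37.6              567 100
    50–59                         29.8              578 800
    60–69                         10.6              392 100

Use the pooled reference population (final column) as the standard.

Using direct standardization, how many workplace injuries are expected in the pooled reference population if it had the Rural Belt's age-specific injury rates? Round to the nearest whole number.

Expected workplace injuries = Σ (standard pop × age-specific rate ÷ 10 000)
= 567 100×37.6/10 000 + 578 800×29.8/10 000 + 392 100×10.6/10 000
= 2132.30 + 1724.82 + 415.63 = 4272.75.

4273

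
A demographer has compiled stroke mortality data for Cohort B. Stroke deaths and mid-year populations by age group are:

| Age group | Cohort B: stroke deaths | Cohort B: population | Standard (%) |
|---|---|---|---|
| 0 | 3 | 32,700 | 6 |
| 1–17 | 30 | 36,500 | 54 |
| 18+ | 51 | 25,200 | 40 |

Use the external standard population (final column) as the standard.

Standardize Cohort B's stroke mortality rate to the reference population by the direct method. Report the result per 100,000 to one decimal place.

125.9

Age-specific rates per 100,000 for Cohort B: 9.17, 82.19, 202.38.
Standard weights: 0.06, 0.54, 0.40.
Standardized rate: 0.0600×9.17 + 0.5400×82.19 + 0.4000×202.38 = 125.8864 per 100,000.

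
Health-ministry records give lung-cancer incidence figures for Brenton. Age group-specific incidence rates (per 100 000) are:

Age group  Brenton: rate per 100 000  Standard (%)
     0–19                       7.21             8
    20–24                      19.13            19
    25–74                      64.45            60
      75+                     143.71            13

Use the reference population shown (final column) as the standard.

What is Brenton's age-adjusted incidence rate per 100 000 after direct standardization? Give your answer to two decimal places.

61.56

Standard weights: 0.08, 0.19, 0.60, 0.13.
Standardized rate: 0.0800×7.21 + 0.1900×19.13 + 0.6000×64.45 + 0.1300×143.71 = 61.5638 per 100 000.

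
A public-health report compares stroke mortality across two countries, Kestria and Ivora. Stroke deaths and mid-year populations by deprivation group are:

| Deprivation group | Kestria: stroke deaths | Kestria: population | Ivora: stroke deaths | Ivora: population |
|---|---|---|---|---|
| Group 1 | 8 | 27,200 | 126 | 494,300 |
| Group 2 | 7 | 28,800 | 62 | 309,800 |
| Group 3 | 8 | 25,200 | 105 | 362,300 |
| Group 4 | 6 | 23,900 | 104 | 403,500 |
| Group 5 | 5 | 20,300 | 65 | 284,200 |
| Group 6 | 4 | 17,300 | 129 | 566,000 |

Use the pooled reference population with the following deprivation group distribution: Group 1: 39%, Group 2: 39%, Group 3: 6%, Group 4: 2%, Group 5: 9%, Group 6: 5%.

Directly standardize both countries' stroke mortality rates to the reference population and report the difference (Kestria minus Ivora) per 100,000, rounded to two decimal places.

3.53

Deprivation-specific rates per 100,000 for Kestria: 29.41, 24.31, 31.75, 25.10, 24.63, 23.12.
For Ivora: 25.49, 20.01, 28.98, 25.77, 22.87, 22.79.
Standard weights: 0.39, 0.39, 0.06, 0.02, 0.09, 0.05.
Kestria: 0.3900×29.41 + 0.3900×24.31 + 0.0600×31.75 + 0.0200×25.10 + 0.0900×24.63 + 0.0500×23.12 = 26.7294 per 100,000.
Ivora: 0.3900×25.49 + 0.3900×20.01 + 0.0600×28.98 + 0.0200×25.77 + 0.0900×22.87 + 0.0500×22.79 = 23.1987 per 100,000.
Difference = 26.7294 − 23.1987 = 3.5307.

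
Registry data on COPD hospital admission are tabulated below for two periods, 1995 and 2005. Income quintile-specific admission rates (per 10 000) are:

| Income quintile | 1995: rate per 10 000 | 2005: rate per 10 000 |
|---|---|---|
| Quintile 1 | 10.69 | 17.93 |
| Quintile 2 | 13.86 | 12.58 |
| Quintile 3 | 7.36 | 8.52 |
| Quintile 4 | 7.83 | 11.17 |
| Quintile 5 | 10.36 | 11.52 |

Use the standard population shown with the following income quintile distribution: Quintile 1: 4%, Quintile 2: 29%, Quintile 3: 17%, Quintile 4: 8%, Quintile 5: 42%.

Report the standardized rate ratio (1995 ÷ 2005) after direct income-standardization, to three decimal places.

0.925

Standard weights: 0.04, 0.29, 0.17, 0.08, 0.42.
1995: 0.0400×10.69 + 0.2900×13.86 + 0.1700×7.36 + 0.0800×7.83 + 0.4200×10.36 = 10.6758 per 10 000.
2005: 0.0400×17.93 + 0.2900×12.58 + 0.1700×8.52 + 0.0800×11.17 + 0.4200×11.52 = 11.5458 per 10 000.
Ratio = 10.6758 ÷ 11.5458 = 0.92465.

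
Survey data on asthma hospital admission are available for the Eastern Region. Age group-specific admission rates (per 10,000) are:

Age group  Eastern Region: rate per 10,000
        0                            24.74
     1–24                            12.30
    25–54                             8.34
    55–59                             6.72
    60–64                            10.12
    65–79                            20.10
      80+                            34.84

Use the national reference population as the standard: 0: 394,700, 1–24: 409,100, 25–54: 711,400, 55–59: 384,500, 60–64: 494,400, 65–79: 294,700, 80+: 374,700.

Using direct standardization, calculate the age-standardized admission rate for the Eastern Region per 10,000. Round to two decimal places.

Standard total = 3,063,500; weights = 0.1288, 0.1335, 0.2322, 0.1255, 0.1614, 0.0962, 0.1223.
Standardized rate: 0.1288×24.74 + 0.1335×12.30 + 0.2322×8.34 + 0.1255×6.72 + 0.1614×10.12 + 0.0962×20.10 + 0.1223×34.84 = 15.4382 per 10,000.

15.44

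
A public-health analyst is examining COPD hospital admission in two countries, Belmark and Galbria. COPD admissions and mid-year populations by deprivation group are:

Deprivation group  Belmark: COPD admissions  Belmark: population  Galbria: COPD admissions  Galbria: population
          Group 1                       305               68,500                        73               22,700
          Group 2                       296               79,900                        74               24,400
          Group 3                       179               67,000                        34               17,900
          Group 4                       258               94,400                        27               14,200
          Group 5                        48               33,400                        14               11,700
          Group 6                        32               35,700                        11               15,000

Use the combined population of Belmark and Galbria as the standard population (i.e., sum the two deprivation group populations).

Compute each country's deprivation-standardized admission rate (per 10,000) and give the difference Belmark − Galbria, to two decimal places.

7.38

Deprivation-specific rates per 10,000 for Belmark: 44.53, 37.05, 26.72, 27.33, 14.37, 8.96.
For Galbria: 32.16, 30.33, 18.99, 19.01, 11.97, 7.33.
Combined standard total = 484,800; weights = 0.1881, 0.2151, 0.1751, 0.2240, 0.0930, 0.1046.
Belmark: 0.1881×44.53 + 0.2151×37.05 + 0.1751×26.72 + 0.2240×27.33 + 0.0930×14.37 + 0.1046×8.96 = 29.4216 per 10,000.
Galbria: 0.1881×32.16 + 0.2151×30.33 + 0.1751×18.99 + 0.2240×19.01 + 0.0930×11.97 + 0.1046×7.33 = 22.0402 per 10,000.
Difference = 29.4216 − 22.0402 = 7.3814.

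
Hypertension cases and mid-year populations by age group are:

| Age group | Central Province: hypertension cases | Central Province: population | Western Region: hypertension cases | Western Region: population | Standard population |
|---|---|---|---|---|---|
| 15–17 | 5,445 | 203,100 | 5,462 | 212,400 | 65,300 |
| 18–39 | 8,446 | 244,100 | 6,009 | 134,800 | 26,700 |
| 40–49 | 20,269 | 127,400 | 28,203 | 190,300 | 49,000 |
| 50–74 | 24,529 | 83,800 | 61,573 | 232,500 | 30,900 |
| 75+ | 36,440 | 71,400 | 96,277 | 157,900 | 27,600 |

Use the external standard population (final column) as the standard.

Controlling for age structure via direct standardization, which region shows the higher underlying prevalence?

Western Region

Age-specific rates per 1,000 for the Central Province: 26.809, 34.601, 159.097, 292.709, 510.364.
For the Western Region: 25.716, 44.577, 148.203, 264.830, 609.734.
Standard total = 199,500; weights = 0.3273, 0.1338, 0.2456, 0.1549, 0.1383.
The Central Province: 0.3273×26.809 + 0.1338×34.601 + 0.2456×159.097 + 0.1549×292.709 + 0.1383×510.364 = 168.4261 per 1,000.
The Western Region: 0.3273×25.716 + 0.1338×44.577 + 0.2456×148.203 + 0.1549×264.830 + 0.1383×609.734 = 176.1568 per 1,000.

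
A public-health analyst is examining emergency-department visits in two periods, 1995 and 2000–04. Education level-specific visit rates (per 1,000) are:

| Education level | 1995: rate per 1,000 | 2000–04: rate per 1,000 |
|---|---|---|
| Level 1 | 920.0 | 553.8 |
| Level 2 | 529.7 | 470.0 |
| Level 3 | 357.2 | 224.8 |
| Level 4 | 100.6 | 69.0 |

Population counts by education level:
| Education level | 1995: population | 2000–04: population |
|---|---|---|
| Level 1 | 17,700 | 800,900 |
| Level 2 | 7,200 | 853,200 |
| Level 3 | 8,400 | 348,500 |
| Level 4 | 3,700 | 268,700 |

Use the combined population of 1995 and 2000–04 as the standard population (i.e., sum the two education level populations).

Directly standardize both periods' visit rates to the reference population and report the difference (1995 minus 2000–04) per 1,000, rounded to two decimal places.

Combined standard total = 2,308,300; weights = 0.3546, 0.3727, 0.1546, 0.1180.
1995: 0.3546×920.0 + 0.3727×529.7 + 0.1546×357.2 + 0.1180×100.6 = 590.8045 per 1,000.
2000–04: 0.3546×553.8 + 0.3727×470.0 + 0.1546×224.8 + 0.1180×69.0 = 414.4849 per 1,000.
Difference = 590.8045 − 414.4849 = 176.3196.

176.32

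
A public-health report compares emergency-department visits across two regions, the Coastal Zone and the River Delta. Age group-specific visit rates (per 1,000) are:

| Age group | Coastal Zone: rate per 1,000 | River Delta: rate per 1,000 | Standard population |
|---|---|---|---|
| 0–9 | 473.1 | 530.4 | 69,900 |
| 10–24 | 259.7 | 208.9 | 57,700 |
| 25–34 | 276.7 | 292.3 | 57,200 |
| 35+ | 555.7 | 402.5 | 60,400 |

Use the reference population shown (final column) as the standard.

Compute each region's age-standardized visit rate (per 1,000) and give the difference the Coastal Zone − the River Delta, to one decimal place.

Standard total = 245,200; weights = 0.2851, 0.2353, 0.2333, 0.2463.
The Coastal Zone: 0.2851×473.1 + 0.2353×259.7 + 0.2333×276.7 + 0.2463×555.7 = 397.4139 per 1,000.
The River Delta: 0.2851×530.4 + 0.2353×208.9 + 0.2333×292.3 + 0.2463×402.5 = 367.6960 per 1,000.
Difference = 397.4139 − 367.6960 = 29.7180.

29.7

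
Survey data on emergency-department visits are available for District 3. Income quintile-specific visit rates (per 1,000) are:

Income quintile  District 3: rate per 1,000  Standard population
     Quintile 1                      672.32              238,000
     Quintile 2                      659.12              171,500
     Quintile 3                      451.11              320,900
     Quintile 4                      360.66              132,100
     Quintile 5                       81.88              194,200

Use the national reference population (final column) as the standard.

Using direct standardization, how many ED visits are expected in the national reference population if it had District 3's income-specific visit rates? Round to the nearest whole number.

481357

Expected ED visits = Σ (standard pop × income-specific rate ÷ 1,000)
= 238,000×672.32/1,000 + 171,500×659.12/1,000 + 320,900×451.11/1,000 + 132,100×360.66/1,000 + 194,200×81.88/1,000
= 160012.16 + 113039.08 + 144761.20 + 47643.19 + 15901.10 = 481356.72.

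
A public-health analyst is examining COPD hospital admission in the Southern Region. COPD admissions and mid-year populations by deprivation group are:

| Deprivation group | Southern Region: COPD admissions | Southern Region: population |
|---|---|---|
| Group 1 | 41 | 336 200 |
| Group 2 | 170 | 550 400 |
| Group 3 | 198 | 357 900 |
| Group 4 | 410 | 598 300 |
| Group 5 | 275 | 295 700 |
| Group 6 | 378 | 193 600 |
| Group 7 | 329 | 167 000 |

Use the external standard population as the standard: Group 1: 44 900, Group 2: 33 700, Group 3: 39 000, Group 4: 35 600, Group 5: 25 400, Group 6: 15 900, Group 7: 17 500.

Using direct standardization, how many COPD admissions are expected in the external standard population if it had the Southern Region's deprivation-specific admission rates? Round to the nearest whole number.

Deprivation-specific rates per 10 000 for the Southern Region: 1.22, 3.09, 5.53, 6.85, 9.30, 19.52, 19.70.
Expected COPD admissions = Σ (standard pop × deprivation-specific rate ÷ 10 000)
= 44 900×1.22/10 000 + 33 700×3.09/10 000 + 39 000×5.53/10 000 + 35 600×6.85/10 000 + 25 400×9.30/10 000 + 15 900×19.52/10 000 + 17 500×19.70/10 000
= 5.48 + 10.41 + 21.58 + 24.40 + 23.62 + 31.04 + 34.48 = 151.00.

151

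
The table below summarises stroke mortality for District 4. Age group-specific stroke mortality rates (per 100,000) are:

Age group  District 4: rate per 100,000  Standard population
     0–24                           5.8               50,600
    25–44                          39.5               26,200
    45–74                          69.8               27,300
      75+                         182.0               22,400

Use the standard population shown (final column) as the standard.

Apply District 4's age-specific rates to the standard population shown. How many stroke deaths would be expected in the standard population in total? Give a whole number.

Expected stroke deaths = Σ (standard pop × age-specific rate ÷ 100,000)
= 50,600×5.8/100,000 + 26,200×39.5/100,000 + 27,300×69.8/100,000 + 22,400×182.0/100,000
= 2.93 + 10.35 + 19.06 + 40.77 = 73.11.

73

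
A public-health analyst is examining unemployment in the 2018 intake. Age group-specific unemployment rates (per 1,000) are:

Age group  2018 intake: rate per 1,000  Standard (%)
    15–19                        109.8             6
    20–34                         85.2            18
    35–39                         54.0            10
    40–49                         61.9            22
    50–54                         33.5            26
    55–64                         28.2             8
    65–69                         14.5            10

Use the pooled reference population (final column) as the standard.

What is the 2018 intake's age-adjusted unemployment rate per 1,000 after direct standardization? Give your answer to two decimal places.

53.36

Standard weights: 0.06, 0.18, 0.10, 0.22, 0.26, 0.08, 0.10.
Standardized rate: 0.0600×109.8 + 0.1800×85.2 + 0.1000×54.0 + 0.2200×61.9 + 0.2600×33.5 + 0.0800×28.2 + 0.1000×14.5 = 53.3580 per 1,000.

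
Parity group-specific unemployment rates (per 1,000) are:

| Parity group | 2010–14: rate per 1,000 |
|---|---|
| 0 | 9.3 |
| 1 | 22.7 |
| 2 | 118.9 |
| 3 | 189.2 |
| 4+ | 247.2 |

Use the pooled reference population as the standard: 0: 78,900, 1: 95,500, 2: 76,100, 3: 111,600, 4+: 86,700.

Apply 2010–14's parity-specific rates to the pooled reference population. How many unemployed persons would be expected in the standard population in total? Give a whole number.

54497

Expected unemployed persons = Σ (standard pop × parity-specific rate ÷ 1,000)
= 78,900×9.3/1,000 + 95,500×22.7/1,000 + 76,100×118.9/1,000 + 111,600×189.2/1,000 + 86,700×247.2/1,000
= 733.77 + 2167.85 + 9048.29 + 21114.72 + 21432.24 = 54496.87.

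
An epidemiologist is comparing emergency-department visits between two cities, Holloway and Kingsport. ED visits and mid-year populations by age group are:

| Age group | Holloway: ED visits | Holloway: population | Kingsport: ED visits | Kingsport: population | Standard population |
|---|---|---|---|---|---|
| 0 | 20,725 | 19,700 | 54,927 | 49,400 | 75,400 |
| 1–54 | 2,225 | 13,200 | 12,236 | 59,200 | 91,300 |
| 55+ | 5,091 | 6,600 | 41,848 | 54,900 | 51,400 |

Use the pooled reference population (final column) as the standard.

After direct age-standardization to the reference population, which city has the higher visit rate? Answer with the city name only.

Age-specific rates per 1,000 for Holloway: 1052.030, 168.561, 771.364.
For Kingsport: 1111.883, 206.689, 762.259.
Standard total = 218,100; weights = 0.3457, 0.4186, 0.2357.
Holloway: 0.3457×1052.030 + 0.4186×168.561 + 0.2357×771.364 = 616.0512 per 1,000.
Kingsport: 0.3457×1111.883 + 0.4186×206.689 + 0.2357×762.259 = 650.5583 per 1,000.
The crude rates (709.90 vs 666.73) would put Holloway higher, but that reflects its age composition; once standardized to a common age structure, Kingsport has the higher underlying rate.

Kingsport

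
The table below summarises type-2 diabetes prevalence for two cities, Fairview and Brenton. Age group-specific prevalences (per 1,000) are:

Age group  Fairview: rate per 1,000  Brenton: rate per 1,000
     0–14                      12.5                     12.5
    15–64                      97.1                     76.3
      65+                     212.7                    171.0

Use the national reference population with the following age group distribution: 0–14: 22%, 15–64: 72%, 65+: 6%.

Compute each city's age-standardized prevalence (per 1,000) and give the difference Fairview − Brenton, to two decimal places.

17.48

Standard weights: 0.22, 0.72, 0.06.
Fairview: 0.2200×12.5 + 0.7200×97.1 + 0.0600×212.7 = 85.4240 per 1,000.
Brenton: 0.2200×12.5 + 0.7200×76.3 + 0.0600×171.0 = 67.9460 per 1,000.
Difference = 85.4240 − 67.9460 = 17.4780.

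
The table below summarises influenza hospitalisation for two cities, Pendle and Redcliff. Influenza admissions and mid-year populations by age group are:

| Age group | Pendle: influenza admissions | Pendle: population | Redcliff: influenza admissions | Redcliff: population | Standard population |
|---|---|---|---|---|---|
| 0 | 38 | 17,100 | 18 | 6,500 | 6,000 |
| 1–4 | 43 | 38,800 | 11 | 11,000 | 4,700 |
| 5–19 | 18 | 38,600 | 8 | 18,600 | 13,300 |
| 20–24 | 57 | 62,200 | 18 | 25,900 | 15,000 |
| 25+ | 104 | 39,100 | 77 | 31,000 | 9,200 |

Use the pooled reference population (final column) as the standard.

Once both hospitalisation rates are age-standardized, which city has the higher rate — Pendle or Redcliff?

Pendle

Age-specific rates per 100,000 for Pendle: 222.22, 110.82, 46.63, 91.64, 265.98.
For Redcliff: 276.92, 100.00, 43.01, 69.50, 248.39.
Standard total = 48,200; weights = 0.1245, 0.0975, 0.2759, 0.3112, 0.1909.
Pendle: 0.1245×222.22 + 0.0975×110.82 + 0.2759×46.63 + 0.3112×91.64 + 0.1909×265.98 = 130.6239 per 100,000.
Redcliff: 0.1245×276.92 + 0.0975×100.00 + 0.2759×43.01 + 0.3112×69.50 + 0.1909×248.39 = 125.1289 per 100,000.
The crude rates (132.79 vs 141.94) would put Redcliff higher, but that reflects its age composition; once standardized to a common age structure, Pendle has the higher underlying rate.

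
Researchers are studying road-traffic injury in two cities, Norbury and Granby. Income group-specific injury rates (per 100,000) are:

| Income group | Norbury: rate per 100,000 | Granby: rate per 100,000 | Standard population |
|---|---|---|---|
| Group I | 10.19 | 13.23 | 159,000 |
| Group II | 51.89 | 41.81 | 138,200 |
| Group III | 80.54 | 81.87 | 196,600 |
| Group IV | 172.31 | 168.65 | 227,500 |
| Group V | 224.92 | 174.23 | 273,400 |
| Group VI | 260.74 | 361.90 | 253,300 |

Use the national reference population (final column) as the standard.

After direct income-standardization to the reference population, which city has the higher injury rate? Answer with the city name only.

Granby

Standard total = 1,248,000; weights = 0.1274, 0.1107, 0.1575, 0.1823, 0.2191, 0.2030.
Norbury: 0.1274×10.19 + 0.1107×51.89 + 0.1575×80.54 + 0.1823×172.31 + 0.2191×224.92 + 0.2030×260.74 = 153.3371 per 100,000.
Granby: 0.1274×13.23 + 0.1107×41.81 + 0.1575×81.87 + 0.1823×168.65 + 0.2191×174.23 + 0.2030×361.90 = 161.5777 per 100,000.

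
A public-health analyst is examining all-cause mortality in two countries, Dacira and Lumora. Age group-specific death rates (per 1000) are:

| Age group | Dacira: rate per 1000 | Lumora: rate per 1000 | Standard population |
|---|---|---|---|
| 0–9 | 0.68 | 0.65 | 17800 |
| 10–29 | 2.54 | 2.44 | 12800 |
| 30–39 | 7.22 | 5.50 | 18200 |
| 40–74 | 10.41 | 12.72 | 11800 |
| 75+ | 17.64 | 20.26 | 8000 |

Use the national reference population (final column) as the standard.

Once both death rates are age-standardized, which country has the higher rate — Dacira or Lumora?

Lumora

Standard total = 68600; weights = 0.2595, 0.1866, 0.2653, 0.1720, 0.1166.
Dacira: 0.2595×0.68 + 0.1866×2.54 + 0.2653×7.22 + 0.1720×10.41 + 0.1166×17.64 = 6.4137 per 1000.
Lumora: 0.2595×0.65 + 0.1866×2.44 + 0.2653×5.50 + 0.1720×12.72 + 0.1166×20.26 = 6.6338 per 1000.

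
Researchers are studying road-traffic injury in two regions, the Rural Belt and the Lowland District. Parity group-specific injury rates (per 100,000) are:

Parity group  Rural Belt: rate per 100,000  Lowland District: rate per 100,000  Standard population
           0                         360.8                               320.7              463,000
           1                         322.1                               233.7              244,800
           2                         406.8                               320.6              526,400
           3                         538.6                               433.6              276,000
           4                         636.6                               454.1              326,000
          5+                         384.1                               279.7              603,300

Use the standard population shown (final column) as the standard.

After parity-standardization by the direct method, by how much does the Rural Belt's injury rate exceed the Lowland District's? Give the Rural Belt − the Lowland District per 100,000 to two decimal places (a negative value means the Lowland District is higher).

Standard total = 2,439,500; weights = 0.1898, 0.1003, 0.2158, 0.1131, 0.1336, 0.2473.
The Rural Belt: 0.1898×360.8 + 0.1003×322.1 + 0.2158×406.8 + 0.1131×538.6 + 0.1336×636.6 + 0.2473×384.1 = 429.5769 per 100,000.
The Lowland District: 0.1898×320.7 + 0.1003×233.7 + 0.2158×320.6 + 0.1131×433.6 + 0.1336×454.1 + 0.2473×279.7 = 332.4087 per 100,000.
Difference = 429.5769 − 332.4087 = 97.1682.

97.17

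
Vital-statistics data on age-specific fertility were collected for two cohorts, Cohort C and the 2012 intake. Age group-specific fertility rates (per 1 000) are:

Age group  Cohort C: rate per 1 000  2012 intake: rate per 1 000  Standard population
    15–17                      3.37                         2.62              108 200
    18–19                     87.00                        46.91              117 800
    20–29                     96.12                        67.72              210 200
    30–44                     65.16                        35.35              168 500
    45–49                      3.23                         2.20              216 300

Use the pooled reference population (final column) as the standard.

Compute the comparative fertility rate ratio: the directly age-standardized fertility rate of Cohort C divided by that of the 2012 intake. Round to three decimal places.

1.605

Standard total = 821 000; weights = 0.1318, 0.1435, 0.2560, 0.2052, 0.2635.
Cohort C: 0.1318×3.37 + 0.1435×87.00 + 0.2560×96.12 + 0.2052×65.16 + 0.2635×3.23 = 51.7610 per 1 000.
The 2012 intake: 0.1318×2.62 + 0.1435×46.91 + 0.2560×67.72 + 0.2052×35.35 + 0.2635×2.20 = 32.2492 per 1 000.
Ratio = 51.7610 ÷ 32.2492 = 1.60503.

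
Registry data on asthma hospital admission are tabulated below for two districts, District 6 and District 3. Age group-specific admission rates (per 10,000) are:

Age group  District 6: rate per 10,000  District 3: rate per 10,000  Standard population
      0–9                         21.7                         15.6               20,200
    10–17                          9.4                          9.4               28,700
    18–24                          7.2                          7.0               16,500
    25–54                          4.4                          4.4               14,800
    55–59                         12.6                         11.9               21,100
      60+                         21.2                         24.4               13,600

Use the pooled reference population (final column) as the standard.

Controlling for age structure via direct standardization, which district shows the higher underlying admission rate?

District 6

Standard total = 114,900; weights = 0.1758, 0.2498, 0.1436, 0.1288, 0.1836, 0.1184.
District 6: 0.1758×21.7 + 0.2498×9.4 + 0.1436×7.2 + 0.1288×4.4 + 0.1836×12.6 + 0.1184×21.2 = 12.5868 per 10,000.
District 3: 0.1758×15.6 + 0.2498×9.4 + 0.1436×7.0 + 0.1288×4.4 + 0.1836×11.9 + 0.1184×24.4 = 11.7359 per 10,000.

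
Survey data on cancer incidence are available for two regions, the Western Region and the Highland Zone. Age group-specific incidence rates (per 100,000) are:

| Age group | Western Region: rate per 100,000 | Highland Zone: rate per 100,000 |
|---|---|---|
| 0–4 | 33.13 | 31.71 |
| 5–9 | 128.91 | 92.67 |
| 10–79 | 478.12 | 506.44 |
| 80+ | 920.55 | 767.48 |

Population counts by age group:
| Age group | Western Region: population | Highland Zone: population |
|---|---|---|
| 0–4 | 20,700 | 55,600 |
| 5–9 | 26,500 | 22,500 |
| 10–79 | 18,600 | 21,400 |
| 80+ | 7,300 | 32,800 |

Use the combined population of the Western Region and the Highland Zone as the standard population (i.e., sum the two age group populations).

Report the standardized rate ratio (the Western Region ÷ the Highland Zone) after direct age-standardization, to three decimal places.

Combined standard total = 205,400; weights = 0.3715, 0.2386, 0.1947, 0.1952.
The Western Region: 0.3715×33.13 + 0.2386×128.91 + 0.1947×478.12 + 0.1952×920.55 = 315.8874 per 100,000.
The Highland Zone: 0.3715×31.71 + 0.2386×92.67 + 0.1947×506.44 + 0.1952×767.48 = 282.3459 per 100,000.
Ratio = 315.8874 ÷ 282.3459 = 1.11880.

1.119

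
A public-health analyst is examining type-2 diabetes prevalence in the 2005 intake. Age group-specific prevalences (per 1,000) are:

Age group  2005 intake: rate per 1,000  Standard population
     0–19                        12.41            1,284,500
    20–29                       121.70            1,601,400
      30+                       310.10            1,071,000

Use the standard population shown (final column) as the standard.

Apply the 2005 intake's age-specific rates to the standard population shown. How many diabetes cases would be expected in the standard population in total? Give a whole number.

542948

Expected diabetes cases = Σ (standard pop × age-specific rate ÷ 1,000)
= 1,284,500×12.41/1,000 + 1,601,400×121.70/1,000 + 1,071,000×310.10/1,000
= 15940.65 + 194890.38 + 332117.10 = 542948.12.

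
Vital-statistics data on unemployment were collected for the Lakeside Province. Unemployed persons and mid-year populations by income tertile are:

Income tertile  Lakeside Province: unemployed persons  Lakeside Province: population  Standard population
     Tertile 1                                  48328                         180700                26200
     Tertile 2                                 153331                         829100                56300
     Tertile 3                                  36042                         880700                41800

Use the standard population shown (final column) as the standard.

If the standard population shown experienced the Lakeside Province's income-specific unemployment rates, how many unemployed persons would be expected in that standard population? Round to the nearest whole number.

Income-specific rates per 1000 for the Lakeside Province: 267.449, 184.937, 40.924.
Expected unemployed persons = Σ (standard pop × income-specific rate ÷ 1000)
= 26200×267.449/1000 + 56300×184.937/1000 + 41800×40.924/1000
= 7007.16 + 10411.93 + 1710.63 = 19129.73.

19130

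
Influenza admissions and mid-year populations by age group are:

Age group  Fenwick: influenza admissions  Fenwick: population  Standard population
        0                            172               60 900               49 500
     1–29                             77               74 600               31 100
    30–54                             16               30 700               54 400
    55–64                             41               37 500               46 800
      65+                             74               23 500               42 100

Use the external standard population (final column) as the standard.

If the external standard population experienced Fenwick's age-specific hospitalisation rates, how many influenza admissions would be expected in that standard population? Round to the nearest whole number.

384

Age-specific rates per 100 000 for Fenwick: 282.43, 103.22, 52.12, 109.33, 314.89.
Expected influenza admissions = Σ (standard pop × age-specific rate ÷ 100 000)
= 49 500×282.43/100 000 + 31 100×103.22/100 000 + 54 400×52.12/100 000 + 46 800×109.33/100 000 + 42 100×314.89/100 000
= 139.80 + 32.10 + 28.35 + 51.17 + 132.57 = 383.99.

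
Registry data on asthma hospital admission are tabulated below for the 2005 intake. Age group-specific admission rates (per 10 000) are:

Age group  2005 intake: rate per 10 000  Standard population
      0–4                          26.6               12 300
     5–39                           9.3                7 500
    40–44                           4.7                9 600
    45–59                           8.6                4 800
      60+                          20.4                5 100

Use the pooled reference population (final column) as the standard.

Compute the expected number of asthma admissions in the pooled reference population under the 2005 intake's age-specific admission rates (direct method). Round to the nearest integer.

59

Expected asthma admissions = Σ (standard pop × age-specific rate ÷ 10 000)
= 12 300×26.6/10 000 + 7 500×9.3/10 000 + 9 600×4.7/10 000 + 4 800×8.6/10 000 + 5 100×20.4/10 000
= 32.72 + 6.97 + 4.51 + 4.13 + 10.40 = 58.74.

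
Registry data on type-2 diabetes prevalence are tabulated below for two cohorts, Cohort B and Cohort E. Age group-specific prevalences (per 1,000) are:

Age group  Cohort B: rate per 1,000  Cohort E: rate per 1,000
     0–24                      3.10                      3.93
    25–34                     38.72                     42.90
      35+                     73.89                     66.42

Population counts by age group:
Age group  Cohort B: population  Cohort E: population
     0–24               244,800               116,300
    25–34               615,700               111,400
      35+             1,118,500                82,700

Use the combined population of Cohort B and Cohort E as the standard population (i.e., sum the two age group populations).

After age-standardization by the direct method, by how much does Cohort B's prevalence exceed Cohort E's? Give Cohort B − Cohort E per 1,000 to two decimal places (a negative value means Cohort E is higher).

Combined standard total = 2,289,400; weights = 0.1577, 0.3176, 0.5247.
Cohort B: 0.1577×3.10 + 0.3176×38.72 + 0.5247×73.89 = 51.5547 per 1,000.
Cohort E: 0.1577×3.93 + 0.3176×42.90 + 0.5247×66.42 = 49.0938 per 1,000.
Difference = 51.5547 − 49.0938 = 2.4609.

2.46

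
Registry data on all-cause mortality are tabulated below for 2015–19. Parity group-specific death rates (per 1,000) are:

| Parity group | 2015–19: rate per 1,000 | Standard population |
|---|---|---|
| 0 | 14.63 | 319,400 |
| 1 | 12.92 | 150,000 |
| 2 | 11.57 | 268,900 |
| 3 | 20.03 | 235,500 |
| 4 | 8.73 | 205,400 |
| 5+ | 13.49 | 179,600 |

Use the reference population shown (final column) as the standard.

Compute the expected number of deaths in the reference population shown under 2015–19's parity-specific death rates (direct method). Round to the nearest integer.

Expected deaths = Σ (standard pop × parity-specific rate ÷ 1,000)
= 319,400×14.63/1,000 + 150,000×12.92/1,000 + 268,900×11.57/1,000 + 235,500×20.03/1,000 + 205,400×8.73/1,000 + 179,600×13.49/1,000
= 4672.82 + 1938.00 + 3111.17 + 4717.06 + 1793.14 + 2422.80 = 18655.01.

18655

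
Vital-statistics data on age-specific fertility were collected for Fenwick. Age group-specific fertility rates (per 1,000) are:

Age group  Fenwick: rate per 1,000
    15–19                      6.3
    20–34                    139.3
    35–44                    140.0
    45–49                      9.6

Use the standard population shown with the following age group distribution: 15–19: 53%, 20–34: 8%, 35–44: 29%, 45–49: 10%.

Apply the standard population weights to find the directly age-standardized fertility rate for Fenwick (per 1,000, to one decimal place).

Standard weights: 0.53, 0.08, 0.29, 0.10.
Standardized rate: 0.5300×6.3 + 0.0800×139.3 + 0.2900×140.0 + 0.1000×9.6 = 56.0430 per 1,000.

56.0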